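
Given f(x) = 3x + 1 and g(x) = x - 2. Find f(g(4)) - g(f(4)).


-4


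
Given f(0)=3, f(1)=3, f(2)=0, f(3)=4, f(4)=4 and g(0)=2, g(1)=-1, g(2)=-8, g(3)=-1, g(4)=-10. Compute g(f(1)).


-1


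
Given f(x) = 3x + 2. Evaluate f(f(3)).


f(3) = 11
f(11) = 35

35


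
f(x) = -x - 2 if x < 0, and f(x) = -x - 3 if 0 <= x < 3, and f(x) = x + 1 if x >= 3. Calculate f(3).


4


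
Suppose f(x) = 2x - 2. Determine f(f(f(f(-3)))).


-78


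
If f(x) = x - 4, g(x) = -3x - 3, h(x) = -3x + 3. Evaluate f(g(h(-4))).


h(-4) = 15
g(15) = -48
f(-48) = -52

-52


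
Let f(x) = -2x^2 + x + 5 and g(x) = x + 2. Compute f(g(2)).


-23


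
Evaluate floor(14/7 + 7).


14/7 = 2
2 + 7 = 9
floor(9) = 9

9


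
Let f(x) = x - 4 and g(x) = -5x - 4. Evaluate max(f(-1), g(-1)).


1


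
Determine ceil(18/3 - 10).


18/3 = 6
6 - 10 = -4
ceil(-4) = -4

-4


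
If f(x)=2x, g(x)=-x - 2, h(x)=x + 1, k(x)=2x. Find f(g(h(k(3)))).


k(3) = 6
h(6) = 7
g(7) = -9
f(-9) = -18

-18


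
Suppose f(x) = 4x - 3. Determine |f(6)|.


f(6) = 21
|21| = 21

21


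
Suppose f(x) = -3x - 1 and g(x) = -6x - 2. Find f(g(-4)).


g(-4) = 22
f(22) = -67

-67


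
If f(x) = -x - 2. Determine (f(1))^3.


f(1) = -3
(-3)^3 = -27

-27


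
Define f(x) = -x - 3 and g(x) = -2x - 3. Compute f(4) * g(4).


77


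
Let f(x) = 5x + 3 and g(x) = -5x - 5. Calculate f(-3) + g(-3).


f(-3) = -12
g(-3) = 10
Sum = -2

-2


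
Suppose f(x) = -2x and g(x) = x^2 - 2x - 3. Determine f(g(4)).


g(4) = 5
f(5) = -10

-10


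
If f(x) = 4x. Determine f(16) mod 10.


4


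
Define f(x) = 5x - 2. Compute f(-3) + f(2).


f(-3) = -17
f(2) = 8
Sum = -9

-9


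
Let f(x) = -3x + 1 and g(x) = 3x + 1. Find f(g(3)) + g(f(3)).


f(g(3)) = -29
g(f(3)) = -23
Sum = -52

-52


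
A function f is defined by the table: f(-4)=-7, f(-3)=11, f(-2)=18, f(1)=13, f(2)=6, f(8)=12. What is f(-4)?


Reading from the table at x = -4

-7


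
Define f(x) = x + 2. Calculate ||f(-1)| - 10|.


9


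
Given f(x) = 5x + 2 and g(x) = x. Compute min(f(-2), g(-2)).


f(-2) = -8
g(-2) = -2
min = -8

-8


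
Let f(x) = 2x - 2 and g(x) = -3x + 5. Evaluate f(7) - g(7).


f(7) = 12
g(7) = -16
Difference = 28

28


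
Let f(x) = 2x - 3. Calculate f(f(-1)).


f(-1) = -5
f(-5) = -13

-13


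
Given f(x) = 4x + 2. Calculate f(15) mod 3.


2


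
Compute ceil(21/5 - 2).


3


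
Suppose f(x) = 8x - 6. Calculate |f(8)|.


f(8) = 58
|58| = 58

58


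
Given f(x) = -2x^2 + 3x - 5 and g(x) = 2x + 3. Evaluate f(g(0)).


-14


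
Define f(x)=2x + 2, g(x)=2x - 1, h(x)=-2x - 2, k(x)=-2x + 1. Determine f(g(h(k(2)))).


16


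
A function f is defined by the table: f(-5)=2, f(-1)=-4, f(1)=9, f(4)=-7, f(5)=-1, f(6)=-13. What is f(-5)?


Reading from the table at x = -5

2


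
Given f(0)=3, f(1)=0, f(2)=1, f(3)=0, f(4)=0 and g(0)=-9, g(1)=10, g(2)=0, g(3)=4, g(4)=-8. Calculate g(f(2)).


f(2) = 1
g(1) = 10

10


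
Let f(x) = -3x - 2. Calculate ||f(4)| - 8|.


f(4) = -14
|-14| = 14
|14 - 8| = 6

6


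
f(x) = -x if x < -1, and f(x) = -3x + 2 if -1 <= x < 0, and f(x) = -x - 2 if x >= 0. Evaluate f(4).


4 satisfies x >= 0
f(4) = -6

-6


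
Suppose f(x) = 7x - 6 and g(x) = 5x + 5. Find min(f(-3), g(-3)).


f(-3) = -27
g(-3) = -10
min = -27

-27


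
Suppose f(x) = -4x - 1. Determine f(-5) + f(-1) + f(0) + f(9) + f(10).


f(-5) = 19
f(-1) = 3
f(0) = -1
f(9) = -37
f(10) = -41
Sum = -57

-57


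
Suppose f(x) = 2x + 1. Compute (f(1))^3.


f(1) = 3
(3)^3 = 27

27


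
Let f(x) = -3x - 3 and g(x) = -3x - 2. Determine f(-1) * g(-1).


f(-1) = 0
g(-1) = 1
Product = 0

0


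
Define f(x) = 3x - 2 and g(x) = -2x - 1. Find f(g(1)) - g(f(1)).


f(g(1)) = -11
g(f(1)) = -3
Difference = -8

-8


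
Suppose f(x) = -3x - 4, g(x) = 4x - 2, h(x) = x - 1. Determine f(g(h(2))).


h(2) = 1
g(1) = 2
f(2) = -10

-10


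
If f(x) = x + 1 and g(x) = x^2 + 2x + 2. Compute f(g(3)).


g(3) = 17
f(17) = 18

18


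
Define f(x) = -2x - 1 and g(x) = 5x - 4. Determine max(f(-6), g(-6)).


f(-6) = 11
g(-6) = -34
max = 11

11


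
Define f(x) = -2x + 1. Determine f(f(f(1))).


f(1) = -1
f(-1) = 3
f(3) = -5

-5


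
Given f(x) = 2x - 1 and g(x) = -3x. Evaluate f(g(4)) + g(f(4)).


f(g(4)) = -25
g(f(4)) = -21
Sum = -46

-46


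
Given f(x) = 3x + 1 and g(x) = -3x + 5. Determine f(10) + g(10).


f(10) = 31
g(10) = -25
Sum = 6

6


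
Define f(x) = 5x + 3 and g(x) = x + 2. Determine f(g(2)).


g(2) = 4
f(4) = 23

23


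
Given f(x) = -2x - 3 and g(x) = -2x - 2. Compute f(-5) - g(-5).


f(-5) = 7
g(-5) = 8
Difference = -1

-1


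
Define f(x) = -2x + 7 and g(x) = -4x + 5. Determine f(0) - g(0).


2


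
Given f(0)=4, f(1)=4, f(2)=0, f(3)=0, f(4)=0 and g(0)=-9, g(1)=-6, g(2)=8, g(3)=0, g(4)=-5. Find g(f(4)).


f(4) = 0
g(0) = -9

-9


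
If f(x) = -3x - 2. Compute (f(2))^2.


f(2) = -8
(-8)^2 = 64

64


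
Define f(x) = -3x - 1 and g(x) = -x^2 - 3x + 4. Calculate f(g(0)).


g(0) = 4
f(4) = -13

-13


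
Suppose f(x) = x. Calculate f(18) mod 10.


8


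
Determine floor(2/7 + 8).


2/7 = 0.2857
0.2857 + 8 = 8.2857
floor(8.2857) = 8

8


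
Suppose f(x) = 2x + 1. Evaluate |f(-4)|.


f(-4) = -7
|-7| = 7

7


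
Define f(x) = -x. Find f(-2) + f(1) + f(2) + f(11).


f(-2) = 2
f(1) = -1
f(2) = -2
f(11) = -11
Sum = -12

-12


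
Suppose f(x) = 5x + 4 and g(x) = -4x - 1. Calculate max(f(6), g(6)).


f(6) = 34
g(6) = -25
max = 34

34


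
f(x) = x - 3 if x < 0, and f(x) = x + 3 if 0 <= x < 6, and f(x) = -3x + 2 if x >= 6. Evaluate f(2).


2 satisfies 0 <= x < 6
f(2) = 5

5


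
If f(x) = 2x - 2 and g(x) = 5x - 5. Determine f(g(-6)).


g(-6) = -35
f(-35) = -72

-72


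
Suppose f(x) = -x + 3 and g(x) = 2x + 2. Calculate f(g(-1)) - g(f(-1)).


f(g(-1)) = 3
g(f(-1)) = 10
Difference = -7

-7


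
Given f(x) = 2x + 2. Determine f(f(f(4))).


f(4) = 10
f(10) = 22
f(22) = 46

46


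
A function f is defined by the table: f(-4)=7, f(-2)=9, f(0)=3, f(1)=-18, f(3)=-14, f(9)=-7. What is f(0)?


Reading from the table at x = 0

3


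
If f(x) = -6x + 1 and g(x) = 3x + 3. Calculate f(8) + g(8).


f(8) = -47
g(8) = 27
Sum = -20

-20


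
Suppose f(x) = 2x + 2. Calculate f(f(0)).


f(0) = 2
f(2) = 6

6


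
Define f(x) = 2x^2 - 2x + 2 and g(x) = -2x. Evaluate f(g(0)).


g(0) = 0
f(0) = 2*(0)^2 - 2*(0) + 2 = 2

2


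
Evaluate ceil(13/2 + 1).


8


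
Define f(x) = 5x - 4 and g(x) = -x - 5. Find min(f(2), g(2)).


-7


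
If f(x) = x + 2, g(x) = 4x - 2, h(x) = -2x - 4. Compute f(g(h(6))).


h(6) = -16
g(-16) = -66
f(-66) = -64

-64


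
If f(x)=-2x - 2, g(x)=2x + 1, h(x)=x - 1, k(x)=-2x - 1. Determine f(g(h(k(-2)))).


k(-2) = 3
h(3) = 2
g(2) = 5
f(5) = -12

-12


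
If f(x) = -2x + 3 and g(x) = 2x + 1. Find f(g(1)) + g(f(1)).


f(g(1)) = -3
g(f(1)) = 3
Sum = 0

0


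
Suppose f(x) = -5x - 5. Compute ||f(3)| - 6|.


f(3) = -20
|-20| = 20
|20 - 6| = 14

14


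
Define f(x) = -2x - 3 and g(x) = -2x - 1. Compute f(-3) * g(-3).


f(-3) = 3
g(-3) = 5
Product = 15

15


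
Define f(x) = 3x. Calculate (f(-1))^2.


f(-1) = -3
(-3)^2 = 9

9


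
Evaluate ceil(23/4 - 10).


23/4 = 5.75
5.75 - 10 = -4.25
ceil(-4.25) = -4

-4


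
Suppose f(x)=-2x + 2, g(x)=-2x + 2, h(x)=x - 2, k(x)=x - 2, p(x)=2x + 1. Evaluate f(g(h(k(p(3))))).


p(3) = 7
k(7) = 5
h(5) = 3
g(3) = -4
f(-4) = 10

10


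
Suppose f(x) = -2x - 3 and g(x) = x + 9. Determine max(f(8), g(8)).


f(8) = -19
g(8) = 17
max = 17

17


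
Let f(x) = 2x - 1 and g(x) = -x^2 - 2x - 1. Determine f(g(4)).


g(4) = -25
f(-25) = -51

-51


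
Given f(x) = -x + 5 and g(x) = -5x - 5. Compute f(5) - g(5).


f(5) = 0
g(5) = -30
Difference = 30

30


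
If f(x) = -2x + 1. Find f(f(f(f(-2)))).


f(-2) = 5
f(5) = -9
f(-9) = 19
f(19) = -37

-37


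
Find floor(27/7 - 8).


27/7 = 3.8571
3.8571 - 8 = -4.1429
floor(-4.1429) = -5

-5


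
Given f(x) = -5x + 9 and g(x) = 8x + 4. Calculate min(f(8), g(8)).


f(8) = -31
g(8) = 68
min = -31

-31


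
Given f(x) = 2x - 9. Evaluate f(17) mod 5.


f(17) = 25
25 mod 5 = 0

0


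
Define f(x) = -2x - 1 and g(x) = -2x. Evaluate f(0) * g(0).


f(0) = -1
g(0) = 0
Product = 0

0


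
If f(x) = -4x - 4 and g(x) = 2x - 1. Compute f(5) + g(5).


-15


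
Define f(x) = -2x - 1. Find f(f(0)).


f(0) = -1
f(-1) = 1

1


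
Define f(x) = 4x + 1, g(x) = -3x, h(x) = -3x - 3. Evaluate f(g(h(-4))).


h(-4) = 9
g(9) = -27
f(-27) = -107

-107


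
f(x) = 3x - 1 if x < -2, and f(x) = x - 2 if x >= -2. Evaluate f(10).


10 satisfies x >= -2
f(10) = 8

8


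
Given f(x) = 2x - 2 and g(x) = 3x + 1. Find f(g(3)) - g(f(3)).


f(g(3)) = 18
g(f(3)) = 13
Difference = 5

5


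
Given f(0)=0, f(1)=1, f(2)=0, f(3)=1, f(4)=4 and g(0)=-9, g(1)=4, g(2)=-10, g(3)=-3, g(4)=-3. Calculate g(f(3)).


f(3) = 1
g(1) = 4

4


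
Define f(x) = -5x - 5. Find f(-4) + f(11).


-45


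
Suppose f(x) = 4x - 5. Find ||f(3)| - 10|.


f(3) = 7
|7| = 7
|7 - 10| = 3

3


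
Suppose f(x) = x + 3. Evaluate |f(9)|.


f(9) = 12
|12| = 12

12


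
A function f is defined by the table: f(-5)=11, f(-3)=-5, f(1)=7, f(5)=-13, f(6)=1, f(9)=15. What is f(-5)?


Reading from the table at x = -5

11


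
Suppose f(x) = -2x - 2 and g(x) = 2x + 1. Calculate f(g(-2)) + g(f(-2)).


f(g(-2)) = 4
g(f(-2)) = 5
Sum = 9

9


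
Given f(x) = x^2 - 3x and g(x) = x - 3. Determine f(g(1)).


g(1) = -2
f(-2) = 1*(-2)^2 - 3*(-2) = 10

10


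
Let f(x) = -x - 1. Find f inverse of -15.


Solve -x - 1 = -15
x = (-15 + 1) / (-1) = 14

14


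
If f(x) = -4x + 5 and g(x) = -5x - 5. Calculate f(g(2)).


g(2) = -15
f(-15) = 65

65


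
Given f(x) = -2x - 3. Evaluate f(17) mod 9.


f(17) = -37
-37 mod 9 = 8

8


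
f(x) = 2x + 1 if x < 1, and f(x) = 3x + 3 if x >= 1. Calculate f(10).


33


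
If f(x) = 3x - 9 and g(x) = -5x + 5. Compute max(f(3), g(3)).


f(3) = 0
g(3) = -10
max = 0

0


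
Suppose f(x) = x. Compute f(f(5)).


5


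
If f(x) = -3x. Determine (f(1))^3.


f(1) = -3
(-3)^3 = -27

-27


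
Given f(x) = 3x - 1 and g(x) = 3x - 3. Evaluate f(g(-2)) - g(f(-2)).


f(g(-2)) = -28
g(f(-2)) = -24
Difference = -4

-4


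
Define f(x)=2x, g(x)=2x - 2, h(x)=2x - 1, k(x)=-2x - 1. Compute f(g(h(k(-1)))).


0


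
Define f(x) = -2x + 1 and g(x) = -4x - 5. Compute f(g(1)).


g(1) = -9
f(-9) = 19

19


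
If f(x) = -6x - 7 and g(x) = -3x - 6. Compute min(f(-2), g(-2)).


f(-2) = 5
g(-2) = 0
min = 0

0


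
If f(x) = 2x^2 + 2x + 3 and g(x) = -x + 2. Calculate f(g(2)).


3


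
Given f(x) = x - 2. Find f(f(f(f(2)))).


-6


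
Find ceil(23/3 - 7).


23/3 = 7.6667
7.6667 - 7 = 0.6667
ceil(0.6667) = 1

1


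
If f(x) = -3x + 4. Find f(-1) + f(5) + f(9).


f(-1) = 7
f(5) = -11
f(9) = -23
Sum = -27

-27


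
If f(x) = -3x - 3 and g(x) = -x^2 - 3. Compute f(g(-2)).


18


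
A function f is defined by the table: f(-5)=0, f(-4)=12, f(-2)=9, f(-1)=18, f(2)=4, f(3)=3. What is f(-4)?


Reading from the table at x = -4

12


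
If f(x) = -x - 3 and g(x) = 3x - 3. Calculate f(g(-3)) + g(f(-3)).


f(g(-3)) = 9
g(f(-3)) = -3
Sum = 6

6


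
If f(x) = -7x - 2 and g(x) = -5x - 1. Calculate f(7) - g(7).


f(7) = -51
g(7) = -36
Difference = -15

-15


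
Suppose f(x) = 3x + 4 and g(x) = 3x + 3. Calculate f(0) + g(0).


f(0) = 4
g(0) = 3
Sum = 7

7


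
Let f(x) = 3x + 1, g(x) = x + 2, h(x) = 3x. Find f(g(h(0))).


h(0) = 0
g(0) = 2
f(2) = 7

7


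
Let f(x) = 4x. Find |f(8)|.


f(8) = 32
|32| = 32

32


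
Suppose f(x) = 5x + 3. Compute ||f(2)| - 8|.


5


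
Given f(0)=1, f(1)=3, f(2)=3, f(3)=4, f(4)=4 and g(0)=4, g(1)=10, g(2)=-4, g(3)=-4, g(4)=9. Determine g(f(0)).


10


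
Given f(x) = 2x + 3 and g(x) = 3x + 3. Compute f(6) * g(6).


f(6) = 15
g(6) = 21
Product = 315

315


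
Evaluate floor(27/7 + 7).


27/7 = 3.8571
3.8571 + 7 = 10.8571
floor(10.8571) = 10

10


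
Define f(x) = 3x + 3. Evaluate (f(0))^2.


9


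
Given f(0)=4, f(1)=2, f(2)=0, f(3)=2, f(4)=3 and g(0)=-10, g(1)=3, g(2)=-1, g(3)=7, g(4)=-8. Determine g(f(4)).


f(4) = 3
g(3) = 7

7


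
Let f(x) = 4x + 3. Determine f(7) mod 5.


f(7) = 31
31 mod 5 = 1

1


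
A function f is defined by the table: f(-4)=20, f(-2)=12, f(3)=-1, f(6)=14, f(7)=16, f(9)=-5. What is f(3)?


Reading from the table at x = 3

-1


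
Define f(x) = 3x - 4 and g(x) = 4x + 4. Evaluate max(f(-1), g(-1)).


f(-1) = -7
g(-1) = 0
max = 0

0


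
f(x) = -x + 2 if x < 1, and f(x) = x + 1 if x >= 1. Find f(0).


0 satisfies x < 1
f(0) = 2

2


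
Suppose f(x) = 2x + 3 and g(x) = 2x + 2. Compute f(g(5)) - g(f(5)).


f(g(5)) = 27
g(f(5)) = 28
Difference = -1

-1


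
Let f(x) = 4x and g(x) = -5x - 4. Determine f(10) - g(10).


f(10) = 40
g(10) = -54
Difference = 94

94


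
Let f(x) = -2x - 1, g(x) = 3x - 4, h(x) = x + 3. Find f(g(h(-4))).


h(-4) = -1
g(-1) = -7
f(-7) = 13

13


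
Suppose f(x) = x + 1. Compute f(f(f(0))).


f(0) = 1
f(1) = 2
f(2) = 3

3


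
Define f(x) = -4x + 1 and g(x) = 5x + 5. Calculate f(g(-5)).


g(-5) = -20
f(-20) = 81

81


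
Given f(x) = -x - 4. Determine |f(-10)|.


f(-10) = 6
|6| = 6

6


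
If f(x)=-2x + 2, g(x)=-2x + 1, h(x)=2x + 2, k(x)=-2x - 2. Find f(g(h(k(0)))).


k(0) = -2
h(-2) = -2
g(-2) = 5
f(5) = -8

-8


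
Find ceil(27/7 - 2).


27/7 = 3.8571
3.8571 - 2 = 1.8571
ceil(1.8571) = 2

2


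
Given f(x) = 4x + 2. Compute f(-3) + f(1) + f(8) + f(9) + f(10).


110


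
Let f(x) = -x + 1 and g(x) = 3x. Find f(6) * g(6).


-90


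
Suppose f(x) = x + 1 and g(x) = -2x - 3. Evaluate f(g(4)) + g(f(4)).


f(g(4)) = -10
g(f(4)) = -13
Sum = -23

-23


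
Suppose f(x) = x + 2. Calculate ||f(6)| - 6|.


f(6) = 8
|8| = 8
|8 - 6| = 2

2


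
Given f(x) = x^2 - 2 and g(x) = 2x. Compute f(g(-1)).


g(-1) = -2
f(-2) = 1*(-2)^2 - 2 = 2

2


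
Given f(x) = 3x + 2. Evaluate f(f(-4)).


f(-4) = -10
f(-10) = -28

-28


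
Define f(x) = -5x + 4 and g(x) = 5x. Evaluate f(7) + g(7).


f(7) = -31
g(7) = 35
Sum = 4

4


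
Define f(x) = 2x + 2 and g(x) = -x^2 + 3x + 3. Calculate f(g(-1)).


g(-1) = -1
f(-1) = 0

0


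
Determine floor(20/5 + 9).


20/5 = 4
4 + 9 = 13
floor(13) = 13

13


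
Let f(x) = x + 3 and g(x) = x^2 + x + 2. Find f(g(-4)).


g(-4) = 14
f(14) = 17

17


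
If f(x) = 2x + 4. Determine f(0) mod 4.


f(0) = 4
4 mod 4 = 0

0


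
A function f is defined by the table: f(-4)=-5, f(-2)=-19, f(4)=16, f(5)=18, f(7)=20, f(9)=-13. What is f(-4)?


-5


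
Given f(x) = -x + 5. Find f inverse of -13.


Solve -x + 5 = -13
x = (-13 - 5) / (-1) = 18

18


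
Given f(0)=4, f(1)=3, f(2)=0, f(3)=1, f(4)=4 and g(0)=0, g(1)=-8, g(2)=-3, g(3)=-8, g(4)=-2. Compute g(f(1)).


f(1) = 3
g(3) = -8

-8


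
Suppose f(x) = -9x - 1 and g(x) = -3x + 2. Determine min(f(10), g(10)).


-91


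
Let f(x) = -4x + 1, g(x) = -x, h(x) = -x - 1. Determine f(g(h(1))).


h(1) = -2
g(-2) = 2
f(2) = -7

-7


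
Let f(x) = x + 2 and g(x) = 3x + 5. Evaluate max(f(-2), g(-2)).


0


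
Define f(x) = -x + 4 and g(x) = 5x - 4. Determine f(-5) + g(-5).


f(-5) = 9
g(-5) = -29
Sum = -20

-20


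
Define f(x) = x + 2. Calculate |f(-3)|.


f(-3) = -1
|-1| = 1

1


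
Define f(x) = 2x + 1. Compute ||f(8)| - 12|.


f(8) = 17
|17| = 17
|17 - 12| = 5

5


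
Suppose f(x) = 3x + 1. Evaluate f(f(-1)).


f(-1) = -2
f(-2) = -5

-5


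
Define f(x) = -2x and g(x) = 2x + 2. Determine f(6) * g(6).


-168


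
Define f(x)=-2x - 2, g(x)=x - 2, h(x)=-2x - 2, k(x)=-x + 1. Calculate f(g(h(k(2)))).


k(2) = -1
h(-1) = 0
g(0) = -2
f(-2) = 2

2


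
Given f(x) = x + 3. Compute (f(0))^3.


f(0) = 3
(3)^3 = 27

27


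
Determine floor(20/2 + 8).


18


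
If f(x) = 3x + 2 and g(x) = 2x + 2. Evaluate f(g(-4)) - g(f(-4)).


f(g(-4)) = -16
g(f(-4)) = -18
Difference = 2

2


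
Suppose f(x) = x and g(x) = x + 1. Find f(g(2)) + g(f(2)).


6


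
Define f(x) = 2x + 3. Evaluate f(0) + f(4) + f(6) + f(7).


f(0) = 3
f(4) = 11
f(6) = 15
f(7) = 17
Sum = 46

46


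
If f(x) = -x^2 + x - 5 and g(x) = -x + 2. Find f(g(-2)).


g(-2) = 4
f(4) = (-1)*(4)^2 + 1*(4) - 5 = -17

-17


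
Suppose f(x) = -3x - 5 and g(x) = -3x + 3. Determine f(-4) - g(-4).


f(-4) = 7
g(-4) = 15
Difference = -8

-8


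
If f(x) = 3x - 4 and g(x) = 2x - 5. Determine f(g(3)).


g(3) = 1
f(1) = -1

-1


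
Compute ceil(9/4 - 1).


9/4 = 2.25
2.25 - 1 = 1.25
ceil(1.25) = 2

2


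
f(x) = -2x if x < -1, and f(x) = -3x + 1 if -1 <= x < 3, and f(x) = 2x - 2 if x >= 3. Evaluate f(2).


2 satisfies -1 <= x < 3
f(2) = -5

-5


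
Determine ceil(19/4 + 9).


19/4 = 4.75
4.75 + 9 = 13.75
ceil(13.75) = 14

14


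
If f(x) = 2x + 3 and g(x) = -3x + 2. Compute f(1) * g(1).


-5


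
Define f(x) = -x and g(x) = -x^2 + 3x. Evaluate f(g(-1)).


g(-1) = -4
f(-4) = 4

4


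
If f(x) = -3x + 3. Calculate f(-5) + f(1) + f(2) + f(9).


f(-5) = 18
f(1) = 0
f(2) = -3
f(9) = -24
Sum = -9

-9


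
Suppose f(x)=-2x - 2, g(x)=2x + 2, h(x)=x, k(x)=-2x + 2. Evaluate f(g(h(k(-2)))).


k(-2) = 6
h(6) = 6
g(6) = 14
f(14) = -30

-30


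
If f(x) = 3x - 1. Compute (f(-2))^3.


f(-2) = -7
(-7)^3 = -343

-343


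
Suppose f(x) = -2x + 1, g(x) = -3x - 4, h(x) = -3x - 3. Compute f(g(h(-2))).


h(-2) = 3
g(3) = -13
f(-13) = 27

27


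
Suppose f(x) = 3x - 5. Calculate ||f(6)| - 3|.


10


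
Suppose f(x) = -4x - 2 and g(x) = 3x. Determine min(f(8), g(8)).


f(8) = -34
g(8) = 24
min = -34

-34


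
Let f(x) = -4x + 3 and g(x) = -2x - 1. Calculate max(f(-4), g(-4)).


f(-4) = 19
g(-4) = 7
max = 19

19


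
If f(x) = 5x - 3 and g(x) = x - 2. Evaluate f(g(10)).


g(10) = 8
f(8) = 37

37


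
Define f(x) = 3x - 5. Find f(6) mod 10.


f(6) = 13
13 mod 10 = 3

3


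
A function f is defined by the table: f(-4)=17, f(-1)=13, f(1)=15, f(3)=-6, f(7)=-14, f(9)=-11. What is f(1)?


Reading from the table at x = 1

15


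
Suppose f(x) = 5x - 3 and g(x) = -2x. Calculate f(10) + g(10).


27


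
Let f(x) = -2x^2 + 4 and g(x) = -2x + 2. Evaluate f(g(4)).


g(4) = -6
f(-6) = (-2)*(-6)^2 + 4 = -68

-68


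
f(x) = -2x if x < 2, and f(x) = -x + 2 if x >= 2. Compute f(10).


-8


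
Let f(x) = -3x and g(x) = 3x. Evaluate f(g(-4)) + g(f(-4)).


f(g(-4)) = 36
g(f(-4)) = 36
Sum = 72

72


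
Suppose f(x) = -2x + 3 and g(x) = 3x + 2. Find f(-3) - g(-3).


f(-3) = 9
g(-3) = -7
Difference = 16

16


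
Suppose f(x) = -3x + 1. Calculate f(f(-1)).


f(-1) = 4
f(4) = -11

-11


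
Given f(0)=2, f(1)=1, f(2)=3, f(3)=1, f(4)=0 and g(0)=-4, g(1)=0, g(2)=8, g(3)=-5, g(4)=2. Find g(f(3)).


0


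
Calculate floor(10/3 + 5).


10/3 = 3.3333
3.3333 + 5 = 8.3333
floor(8.3333) = 8

8


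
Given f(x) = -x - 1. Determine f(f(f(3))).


f(3) = -4
f(-4) = 3
f(3) = -4

-4


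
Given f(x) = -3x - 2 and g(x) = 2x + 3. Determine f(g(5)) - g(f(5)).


f(g(5)) = -41
g(f(5)) = -31
Difference = -10

-10


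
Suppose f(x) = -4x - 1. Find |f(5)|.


f(5) = -21
|-21| = 21

21


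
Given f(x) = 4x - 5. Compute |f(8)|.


f(8) = 27
|27| = 27

27


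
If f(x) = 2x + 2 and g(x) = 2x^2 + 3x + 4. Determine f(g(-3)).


g(-3) = 13
f(13) = 28

28


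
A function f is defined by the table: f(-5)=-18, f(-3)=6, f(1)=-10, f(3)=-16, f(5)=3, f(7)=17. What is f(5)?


Reading from the table at x = 5

3


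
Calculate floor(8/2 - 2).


2


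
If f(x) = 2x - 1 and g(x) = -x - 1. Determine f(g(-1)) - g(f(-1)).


f(g(-1)) = -1
g(f(-1)) = 2
Difference = -3

-3


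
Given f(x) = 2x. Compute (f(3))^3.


f(3) = 6
(6)^3 = 216

216


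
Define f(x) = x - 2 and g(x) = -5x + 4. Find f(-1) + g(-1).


f(-1) = -3
g(-1) = 9
Sum = 6

6


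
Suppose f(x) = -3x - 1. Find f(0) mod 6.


f(0) = -1
-1 mod 6 = 5

5


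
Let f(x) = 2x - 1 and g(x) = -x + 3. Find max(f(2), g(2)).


f(2) = 3
g(2) = 1
max = 3

3


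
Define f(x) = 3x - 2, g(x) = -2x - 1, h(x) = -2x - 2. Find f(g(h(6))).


h(6) = -14
g(-14) = 27
f(27) = 79

79


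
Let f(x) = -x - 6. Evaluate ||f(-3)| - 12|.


f(-3) = -3
|-3| = 3
|3 - 12| = 9

9


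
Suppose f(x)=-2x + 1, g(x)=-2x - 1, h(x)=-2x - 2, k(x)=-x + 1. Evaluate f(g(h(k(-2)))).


k(-2) = 3
h(3) = -8
g(-8) = 15
f(15) = -29

-29


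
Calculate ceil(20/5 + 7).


11


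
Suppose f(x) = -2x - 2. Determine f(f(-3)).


f(-3) = 4
f(4) = -10

-10


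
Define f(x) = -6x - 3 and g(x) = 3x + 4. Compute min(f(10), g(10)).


f(10) = -63
g(10) = 34
min = -63

-63


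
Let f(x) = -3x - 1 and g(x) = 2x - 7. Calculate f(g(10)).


g(10) = 13
f(13) = -40

-40


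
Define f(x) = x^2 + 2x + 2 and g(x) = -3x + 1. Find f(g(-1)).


26


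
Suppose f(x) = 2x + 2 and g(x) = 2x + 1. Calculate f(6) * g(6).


f(6) = 14
g(6) = 13
Product = 182

182


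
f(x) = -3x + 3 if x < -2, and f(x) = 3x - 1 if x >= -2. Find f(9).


9 satisfies x >= -2
f(9) = 26

26


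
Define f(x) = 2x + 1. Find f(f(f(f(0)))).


f(0) = 1
f(1) = 3
f(3) = 7
f(7) = 15

15


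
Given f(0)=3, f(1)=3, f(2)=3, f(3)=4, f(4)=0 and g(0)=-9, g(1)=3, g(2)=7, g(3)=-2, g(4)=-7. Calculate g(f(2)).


-2


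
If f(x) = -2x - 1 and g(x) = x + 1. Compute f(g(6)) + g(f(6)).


f(g(6)) = -15
g(f(6)) = -12
Sum = -27

-27


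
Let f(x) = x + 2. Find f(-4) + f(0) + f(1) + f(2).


f(-4) = -2
f(0) = 2
f(1) = 3
f(2) = 4
Sum = 7

7


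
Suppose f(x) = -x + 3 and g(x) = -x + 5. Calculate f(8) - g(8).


-2


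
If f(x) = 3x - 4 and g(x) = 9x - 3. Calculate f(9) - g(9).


-55


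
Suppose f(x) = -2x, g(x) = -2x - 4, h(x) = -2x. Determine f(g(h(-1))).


h(-1) = 2
g(2) = -8
f(-8) = 16

16


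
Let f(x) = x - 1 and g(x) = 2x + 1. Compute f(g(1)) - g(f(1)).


f(g(1)) = 2
g(f(1)) = 1
Difference = 1

1


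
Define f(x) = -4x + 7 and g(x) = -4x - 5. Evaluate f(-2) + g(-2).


f(-2) = 15
g(-2) = 3
Sum = 18

18


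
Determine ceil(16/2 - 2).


16/2 = 8
8 - 2 = 6
ceil(6) = 6

6


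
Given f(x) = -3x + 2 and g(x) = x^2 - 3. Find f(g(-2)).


g(-2) = 1
f(1) = -1

-1


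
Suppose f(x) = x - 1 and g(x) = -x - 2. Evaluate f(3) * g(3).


f(3) = 2
g(3) = -5
Product = -10

-10


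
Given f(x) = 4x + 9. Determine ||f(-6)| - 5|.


f(-6) = -15
|-15| = 15
|15 - 5| = 10

10


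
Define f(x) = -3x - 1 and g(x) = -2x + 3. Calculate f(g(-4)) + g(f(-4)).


f(g(-4)) = -34
g(f(-4)) = -19
Sum = -53

-53


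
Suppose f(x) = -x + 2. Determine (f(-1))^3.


f(-1) = 3
(3)^3 = 27

27


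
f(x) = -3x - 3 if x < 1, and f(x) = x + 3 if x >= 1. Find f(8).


8 satisfies x >= 1
f(8) = 11

11


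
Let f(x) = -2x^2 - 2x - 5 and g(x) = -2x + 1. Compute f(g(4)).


g(4) = -7
f(-7) = (-2)*(-7)^2 - 2*(-7) - 5 = -89

-89


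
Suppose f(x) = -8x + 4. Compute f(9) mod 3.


f(9) = -68
-68 mod 3 = 1

1


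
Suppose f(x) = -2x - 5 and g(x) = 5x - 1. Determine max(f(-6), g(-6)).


7


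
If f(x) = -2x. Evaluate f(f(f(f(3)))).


f(3) = -6
f(-6) = 12
f(12) = -24
f(-24) = 48

48


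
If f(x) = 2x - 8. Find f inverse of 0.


4


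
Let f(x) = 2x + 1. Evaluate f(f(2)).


f(2) = 5
f(5) = 11

11


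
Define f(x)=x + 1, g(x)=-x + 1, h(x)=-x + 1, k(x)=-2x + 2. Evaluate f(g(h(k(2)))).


k(2) = -2
h(-2) = 3
g(3) = -2
f(-2) = -1

-1


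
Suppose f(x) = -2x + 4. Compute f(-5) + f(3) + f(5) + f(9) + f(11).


f(-5) = 14
f(3) = -2
f(5) = -6
f(9) = -14
f(11) = -18
Sum = -26

-26


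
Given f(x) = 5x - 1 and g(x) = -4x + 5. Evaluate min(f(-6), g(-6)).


f(-6) = -31
g(-6) = 29
min = -31

-31


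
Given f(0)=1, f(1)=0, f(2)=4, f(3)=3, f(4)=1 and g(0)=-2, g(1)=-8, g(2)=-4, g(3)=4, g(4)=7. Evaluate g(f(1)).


f(1) = 0
g(0) = -2

-2


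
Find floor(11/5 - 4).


11/5 = 2.2
2.2 - 4 = -1.8
floor(-1.8) = -2

-2


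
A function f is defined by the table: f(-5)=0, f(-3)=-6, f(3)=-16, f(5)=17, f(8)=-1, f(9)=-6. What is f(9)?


Reading from the table at x = 9

-6


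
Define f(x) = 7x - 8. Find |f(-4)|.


f(-4) = -36
|-36| = 36

36


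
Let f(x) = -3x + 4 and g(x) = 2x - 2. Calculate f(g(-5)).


g(-5) = -12
f(-12) = 40

40


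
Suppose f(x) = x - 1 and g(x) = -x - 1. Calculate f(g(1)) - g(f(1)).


f(g(1)) = -3
g(f(1)) = -1
Difference = -2

-2


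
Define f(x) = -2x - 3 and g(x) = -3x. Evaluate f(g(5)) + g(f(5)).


f(g(5)) = 27
g(f(5)) = 39
Sum = 66

66


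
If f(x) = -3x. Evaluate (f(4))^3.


f(4) = -12
(-12)^3 = -1728

-1728


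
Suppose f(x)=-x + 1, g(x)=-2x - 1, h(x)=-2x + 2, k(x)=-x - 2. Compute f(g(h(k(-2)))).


k(-2) = 0
h(0) = 2
g(2) = -5
f(-5) = 6

6


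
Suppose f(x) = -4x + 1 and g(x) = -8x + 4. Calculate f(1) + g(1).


-7


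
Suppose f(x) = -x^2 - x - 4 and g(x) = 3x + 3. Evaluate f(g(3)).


-160


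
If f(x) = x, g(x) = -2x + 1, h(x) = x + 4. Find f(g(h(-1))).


h(-1) = 3
g(3) = -5
f(-5) = -5

-5


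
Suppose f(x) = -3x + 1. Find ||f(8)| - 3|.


f(8) = -23
|-23| = 23
|23 - 3| = 20

20


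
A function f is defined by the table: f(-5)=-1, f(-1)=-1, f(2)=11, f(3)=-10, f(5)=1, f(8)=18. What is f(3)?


Reading from the table at x = 3

-10


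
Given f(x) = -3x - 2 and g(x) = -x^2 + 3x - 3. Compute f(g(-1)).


19


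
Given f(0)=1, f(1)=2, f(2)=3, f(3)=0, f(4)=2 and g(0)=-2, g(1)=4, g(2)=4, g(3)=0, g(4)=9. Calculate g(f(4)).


f(4) = 2
g(2) = 4

4


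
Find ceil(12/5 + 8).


12/5 = 2.4
2.4 + 8 = 10.4
ceil(10.4) = 11

11


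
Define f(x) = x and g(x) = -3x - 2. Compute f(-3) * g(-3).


f(-3) = -3
g(-3) = 7
Product = -21

-21


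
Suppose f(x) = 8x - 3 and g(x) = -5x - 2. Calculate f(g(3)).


g(3) = -17
f(-17) = -139

-139


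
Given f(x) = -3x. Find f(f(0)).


f(0) = 0
f(0) = 0

0


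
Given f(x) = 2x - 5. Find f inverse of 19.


Solve 2x - 5 = 19
x = (19 + 5) / 2 = 12

12


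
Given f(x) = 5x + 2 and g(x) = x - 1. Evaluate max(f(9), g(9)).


f(9) = 47
g(9) = 8
max = 47

47


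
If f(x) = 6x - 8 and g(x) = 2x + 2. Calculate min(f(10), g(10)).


22


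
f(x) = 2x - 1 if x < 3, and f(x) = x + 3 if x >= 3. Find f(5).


5 satisfies x >= 3
f(5) = 8

8


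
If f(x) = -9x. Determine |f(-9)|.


f(-9) = 81
|81| = 81

81


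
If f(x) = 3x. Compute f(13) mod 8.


f(13) = 39
39 mod 8 = 7

7


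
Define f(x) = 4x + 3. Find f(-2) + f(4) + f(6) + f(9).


f(-2) = -5
f(4) = 19
f(6) = 27
f(9) = 39
Sum = 80

80


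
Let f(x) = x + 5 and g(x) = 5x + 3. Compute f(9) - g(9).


-34


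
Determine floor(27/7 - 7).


-4


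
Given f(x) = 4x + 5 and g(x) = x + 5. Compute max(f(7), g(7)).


33


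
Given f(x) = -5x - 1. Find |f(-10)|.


f(-10) = 49
|49| = 49

49


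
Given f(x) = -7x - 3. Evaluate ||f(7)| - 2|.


f(7) = -52
|-52| = 52
|52 - 2| = 50

50


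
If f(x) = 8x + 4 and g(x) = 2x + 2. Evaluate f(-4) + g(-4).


f(-4) = -28
g(-4) = -6
Sum = -34

-34


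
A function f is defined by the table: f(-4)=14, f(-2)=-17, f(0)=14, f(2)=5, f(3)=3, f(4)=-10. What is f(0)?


Reading from the table at x = 0

14


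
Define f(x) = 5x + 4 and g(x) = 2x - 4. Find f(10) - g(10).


f(10) = 54
g(10) = 16
Difference = 38

38


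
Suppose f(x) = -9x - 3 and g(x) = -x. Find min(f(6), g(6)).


f(6) = -57
g(6) = -6
min = -57

-57


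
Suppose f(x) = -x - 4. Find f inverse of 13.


Solve -x - 4 = 13
x = (13 + 4) / (-1) = -17

-17


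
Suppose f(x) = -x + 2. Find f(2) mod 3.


0


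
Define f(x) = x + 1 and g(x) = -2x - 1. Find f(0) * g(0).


f(0) = 1
g(0) = -1
Product = -1

-1


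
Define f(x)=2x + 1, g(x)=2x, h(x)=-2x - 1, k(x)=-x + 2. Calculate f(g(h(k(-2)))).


k(-2) = 4
h(4) = -9
g(-9) = -18
f(-18) = -35

-35


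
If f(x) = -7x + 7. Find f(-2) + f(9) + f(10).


f(-2) = 21
f(9) = -56
f(10) = -63
Sum = -98

-98


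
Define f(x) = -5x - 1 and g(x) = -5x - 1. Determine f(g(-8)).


g(-8) = 39
f(39) = -196

-196


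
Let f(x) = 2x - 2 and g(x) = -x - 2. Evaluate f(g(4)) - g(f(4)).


f(g(4)) = -14
g(f(4)) = -8
Difference = -6

-6


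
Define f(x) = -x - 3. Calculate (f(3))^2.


36


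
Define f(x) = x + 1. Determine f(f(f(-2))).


f(-2) = -1
f(-1) = 0
f(0) = 1

1


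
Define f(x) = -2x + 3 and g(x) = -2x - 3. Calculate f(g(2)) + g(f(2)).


f(g(2)) = 17
g(f(2)) = -1
Sum = 16

16


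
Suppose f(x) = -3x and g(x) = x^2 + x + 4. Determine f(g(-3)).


-30


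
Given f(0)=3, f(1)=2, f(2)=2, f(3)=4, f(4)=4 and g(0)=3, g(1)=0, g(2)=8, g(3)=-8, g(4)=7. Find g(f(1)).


f(1) = 2
g(2) = 8

8


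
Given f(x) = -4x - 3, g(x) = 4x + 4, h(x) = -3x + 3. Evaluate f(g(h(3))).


h(3) = -6
g(-6) = -20
f(-20) = 77

77


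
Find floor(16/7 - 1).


1


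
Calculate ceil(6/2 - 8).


6/2 = 3
3 - 8 = -5
ceil(-5) = -5

-5


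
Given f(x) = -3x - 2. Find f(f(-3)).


f(-3) = 7
f(7) = -23

-23


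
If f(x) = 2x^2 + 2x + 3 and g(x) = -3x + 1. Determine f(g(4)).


223


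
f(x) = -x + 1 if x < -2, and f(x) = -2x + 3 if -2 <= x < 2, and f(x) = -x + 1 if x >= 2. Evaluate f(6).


6 satisfies x >= 2
f(6) = -5

-5


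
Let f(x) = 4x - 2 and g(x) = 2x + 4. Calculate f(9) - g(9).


f(9) = 34
g(9) = 22
Difference = 12

12


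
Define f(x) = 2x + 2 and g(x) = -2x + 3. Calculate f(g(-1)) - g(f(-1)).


f(g(-1)) = 12
g(f(-1)) = 3
Difference = 9

9


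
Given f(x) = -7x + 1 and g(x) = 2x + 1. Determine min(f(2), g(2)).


-13


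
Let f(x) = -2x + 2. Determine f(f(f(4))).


f(4) = -6
f(-6) = 14
f(14) = -26

-26


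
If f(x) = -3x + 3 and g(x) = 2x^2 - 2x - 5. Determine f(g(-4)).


g(-4) = 35
f(35) = -102

-102


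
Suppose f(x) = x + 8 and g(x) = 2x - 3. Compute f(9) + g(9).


f(9) = 17
g(9) = 15
Sum = 32

32


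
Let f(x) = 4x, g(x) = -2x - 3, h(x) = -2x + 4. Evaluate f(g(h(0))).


h(0) = 4
g(4) = -11
f(-11) = -44

-44


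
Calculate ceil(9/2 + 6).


11


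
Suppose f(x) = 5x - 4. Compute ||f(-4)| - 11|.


13


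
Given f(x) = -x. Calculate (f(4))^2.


f(4) = -4
(-4)^2 = 16

16


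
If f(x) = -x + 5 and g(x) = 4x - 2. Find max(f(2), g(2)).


6


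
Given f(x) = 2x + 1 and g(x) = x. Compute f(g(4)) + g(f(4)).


f(g(4)) = 9
g(f(4)) = 9
Sum = 18

18


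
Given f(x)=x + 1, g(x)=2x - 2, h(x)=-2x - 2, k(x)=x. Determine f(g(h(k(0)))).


k(0) = 0
h(0) = -2
g(-2) = -6
f(-6) = -5

-5


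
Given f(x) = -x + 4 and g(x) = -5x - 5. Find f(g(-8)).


g(-8) = 35
f(35) = -31

-31


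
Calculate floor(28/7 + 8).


28/7 = 4
4 + 8 = 12
floor(12) = 12

12


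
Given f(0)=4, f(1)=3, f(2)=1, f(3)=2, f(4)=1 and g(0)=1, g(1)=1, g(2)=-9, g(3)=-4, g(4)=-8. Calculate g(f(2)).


f(2) = 1
g(1) = 1

1


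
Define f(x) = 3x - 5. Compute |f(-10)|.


f(-10) = -35
|-35| = 35

35


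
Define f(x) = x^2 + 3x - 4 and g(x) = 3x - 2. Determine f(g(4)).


g(4) = 10
f(10) = 1*(10)^2 + 3*(10) - 4 = 126

126


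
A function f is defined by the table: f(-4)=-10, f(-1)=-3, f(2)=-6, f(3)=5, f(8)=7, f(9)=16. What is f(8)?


Reading from the table at x = 8

7


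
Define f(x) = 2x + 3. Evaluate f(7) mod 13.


4


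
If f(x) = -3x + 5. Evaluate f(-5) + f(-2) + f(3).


f(-5) = 20
f(-2) = 11
f(3) = -4
Sum = 27

27


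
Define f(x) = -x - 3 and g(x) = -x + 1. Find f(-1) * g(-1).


f(-1) = -2
g(-1) = 2
Product = -4

-4


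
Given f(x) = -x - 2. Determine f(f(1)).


f(1) = -3
f(-3) = 1

1


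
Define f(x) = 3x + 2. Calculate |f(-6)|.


f(-6) = -16
|-16| = 16

16


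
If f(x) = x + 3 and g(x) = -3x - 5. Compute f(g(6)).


g(6) = -23
f(-23) = -20

-20


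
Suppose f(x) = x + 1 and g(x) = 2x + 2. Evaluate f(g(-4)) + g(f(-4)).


f(g(-4)) = -5
g(f(-4)) = -4
Sum = -9

-9


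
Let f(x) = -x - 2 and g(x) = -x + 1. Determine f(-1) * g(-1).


f(-1) = -1
g(-1) = 2
Product = -2

-2


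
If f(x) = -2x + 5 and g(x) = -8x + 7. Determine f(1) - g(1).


f(1) = 3
g(1) = -1
Difference = 4

4


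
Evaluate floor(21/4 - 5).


21/4 = 5.25
5.25 - 5 = 0.25
floor(0.25) = 0

0


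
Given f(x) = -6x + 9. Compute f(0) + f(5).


-12


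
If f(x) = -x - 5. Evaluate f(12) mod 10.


f(12) = -17
-17 mod 10 = 3

3


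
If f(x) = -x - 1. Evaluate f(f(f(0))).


f(0) = -1
f(-1) = 0
f(0) = -1

-1


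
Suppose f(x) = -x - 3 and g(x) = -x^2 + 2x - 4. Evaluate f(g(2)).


1


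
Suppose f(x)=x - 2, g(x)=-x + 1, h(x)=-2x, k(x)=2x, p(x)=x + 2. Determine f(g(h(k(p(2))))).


p(2) = 4
k(4) = 8
h(8) = -16
g(-16) = 17
f(17) = 15

15


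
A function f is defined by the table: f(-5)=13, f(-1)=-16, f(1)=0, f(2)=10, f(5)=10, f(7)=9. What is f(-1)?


Reading from the table at x = -1

-16


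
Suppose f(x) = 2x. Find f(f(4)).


f(4) = 8
f(8) = 16

16


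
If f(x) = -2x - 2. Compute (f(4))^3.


f(4) = -10
(-10)^3 = -1000

-1000


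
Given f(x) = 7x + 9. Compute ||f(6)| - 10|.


f(6) = 51
|51| = 51
|51 - 10| = 41

41


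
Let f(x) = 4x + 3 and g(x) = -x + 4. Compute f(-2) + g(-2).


f(-2) = -5
g(-2) = 6
Sum = 1

1


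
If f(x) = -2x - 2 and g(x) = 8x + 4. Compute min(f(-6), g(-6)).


-44


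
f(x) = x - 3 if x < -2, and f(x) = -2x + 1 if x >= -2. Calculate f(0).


0 satisfies x >= -2
f(0) = 1

1


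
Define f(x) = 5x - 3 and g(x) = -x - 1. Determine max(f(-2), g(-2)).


f(-2) = -13
g(-2) = 1
max = 1

1


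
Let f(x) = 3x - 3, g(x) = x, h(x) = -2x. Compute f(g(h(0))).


h(0) = 0
g(0) = 0
f(0) = -3

-3


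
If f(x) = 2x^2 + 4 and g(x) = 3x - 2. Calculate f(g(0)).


g(0) = -2
f(-2) = 2*(-2)^2 + 4 = 12

12


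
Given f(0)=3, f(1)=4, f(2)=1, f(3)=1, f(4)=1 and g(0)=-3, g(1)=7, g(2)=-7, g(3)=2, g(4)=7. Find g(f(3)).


f(3) = 1
g(1) = 7

7


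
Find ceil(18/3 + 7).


18/3 = 6
6 + 7 = 13
ceil(13) = 13

13


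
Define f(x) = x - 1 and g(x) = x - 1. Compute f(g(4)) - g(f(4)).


f(g(4)) = 2
g(f(4)) = 2
Difference = 0

0


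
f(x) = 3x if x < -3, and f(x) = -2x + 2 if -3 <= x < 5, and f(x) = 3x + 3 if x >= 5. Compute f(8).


8 satisfies x >= 5
f(8) = 27

27


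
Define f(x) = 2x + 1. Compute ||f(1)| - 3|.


f(1) = 3
|3| = 3
|3 - 3| = 0

0


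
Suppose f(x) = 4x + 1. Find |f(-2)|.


f(-2) = -7
|-7| = 7

7


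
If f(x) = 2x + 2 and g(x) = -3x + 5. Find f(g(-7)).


g(-7) = 26
f(26) = 54

54


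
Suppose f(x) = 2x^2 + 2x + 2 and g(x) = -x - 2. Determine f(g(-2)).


2


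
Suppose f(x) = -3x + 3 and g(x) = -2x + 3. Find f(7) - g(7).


-7


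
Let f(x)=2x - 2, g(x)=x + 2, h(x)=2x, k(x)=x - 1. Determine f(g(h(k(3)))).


k(3) = 2
h(2) = 4
g(4) = 6
f(6) = 10

10


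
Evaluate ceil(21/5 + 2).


21/5 = 4.2
4.2 + 2 = 6.2
ceil(6.2) = 7

7


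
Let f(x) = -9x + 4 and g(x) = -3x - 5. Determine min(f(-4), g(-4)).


7


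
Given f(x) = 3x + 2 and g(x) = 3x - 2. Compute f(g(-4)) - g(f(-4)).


f(g(-4)) = -40
g(f(-4)) = -32
Difference = -8

-8


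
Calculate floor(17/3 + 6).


17/3 = 5.6667
5.6667 + 6 = 11.6667
floor(11.6667) = 11

11


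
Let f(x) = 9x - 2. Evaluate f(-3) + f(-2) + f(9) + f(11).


127


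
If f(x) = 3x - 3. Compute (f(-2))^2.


81


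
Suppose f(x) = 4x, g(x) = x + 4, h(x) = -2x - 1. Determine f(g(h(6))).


h(6) = -13
g(-13) = -9
f(-9) = -36

-36


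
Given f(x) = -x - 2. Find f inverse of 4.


Solve -x - 2 = 4
x = (4 + 2) / (-1) = -6

-6


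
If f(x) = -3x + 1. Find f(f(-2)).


-20


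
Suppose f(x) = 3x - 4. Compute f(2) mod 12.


f(2) = 2
2 mod 12 = 2

2


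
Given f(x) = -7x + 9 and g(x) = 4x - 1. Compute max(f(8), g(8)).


31


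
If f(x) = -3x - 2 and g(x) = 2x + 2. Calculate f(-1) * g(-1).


f(-1) = 1
g(-1) = 0
Product = 0

0


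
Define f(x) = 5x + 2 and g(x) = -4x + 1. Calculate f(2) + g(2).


f(2) = 12
g(2) = -7
Sum = 5

5


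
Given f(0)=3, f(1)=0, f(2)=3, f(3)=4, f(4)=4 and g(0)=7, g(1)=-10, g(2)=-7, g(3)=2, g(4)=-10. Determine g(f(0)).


2


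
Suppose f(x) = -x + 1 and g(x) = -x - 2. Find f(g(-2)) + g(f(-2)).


f(g(-2)) = 1
g(f(-2)) = -5
Sum = -4

-4


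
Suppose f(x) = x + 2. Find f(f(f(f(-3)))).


f(-3) = -1
f(-1) = 1
f(1) = 3
f(3) = 5

5


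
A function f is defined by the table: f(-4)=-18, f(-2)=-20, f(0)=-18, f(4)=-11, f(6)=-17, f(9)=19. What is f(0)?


-18


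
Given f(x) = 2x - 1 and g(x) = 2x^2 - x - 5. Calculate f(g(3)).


g(3) = 10
f(10) = 19

19


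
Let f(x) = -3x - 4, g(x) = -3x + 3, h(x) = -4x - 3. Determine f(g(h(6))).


h(6) = -27
g(-27) = 84
f(84) = -256

-256


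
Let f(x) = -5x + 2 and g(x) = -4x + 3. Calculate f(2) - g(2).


f(2) = -8
g(2) = -5
Difference = -3

-3


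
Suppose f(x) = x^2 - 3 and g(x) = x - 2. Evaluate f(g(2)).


g(2) = 0
f(0) = 1*(0)^2 - 3 = -3

-3


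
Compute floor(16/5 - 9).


-6


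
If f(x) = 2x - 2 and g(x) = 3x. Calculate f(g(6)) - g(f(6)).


f(g(6)) = 34
g(f(6)) = 30
Difference = 4

4


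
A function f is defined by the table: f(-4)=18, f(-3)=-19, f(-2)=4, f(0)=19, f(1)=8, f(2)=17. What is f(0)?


Reading from the table at x = 0

19


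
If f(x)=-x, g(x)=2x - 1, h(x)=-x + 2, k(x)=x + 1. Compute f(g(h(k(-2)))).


k(-2) = -1
h(-1) = 3
g(3) = 5
f(5) = -5

-5


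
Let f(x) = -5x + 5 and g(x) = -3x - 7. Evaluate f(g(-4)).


g(-4) = 5
f(5) = -20

-20


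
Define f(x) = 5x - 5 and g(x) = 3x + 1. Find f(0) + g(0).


f(0) = -5
g(0) = 1
Sum = -4

-4


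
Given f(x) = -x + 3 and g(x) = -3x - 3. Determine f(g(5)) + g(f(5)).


f(g(5)) = 21
g(f(5)) = 3
Sum = 24

24


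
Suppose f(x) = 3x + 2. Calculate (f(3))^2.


f(3) = 11
(11)^2 = 121

121


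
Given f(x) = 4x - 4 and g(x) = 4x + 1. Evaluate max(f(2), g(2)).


f(2) = 4
g(2) = 9
max = 9

9


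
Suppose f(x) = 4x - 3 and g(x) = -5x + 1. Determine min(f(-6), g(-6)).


f(-6) = -27
g(-6) = 31
min = -27

-27


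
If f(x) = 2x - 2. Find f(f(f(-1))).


f(-1) = -4
f(-4) = -10
f(-10) = -22

-22


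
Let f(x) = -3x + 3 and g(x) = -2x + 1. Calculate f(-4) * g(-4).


f(-4) = 15
g(-4) = 9
Product = 135

135


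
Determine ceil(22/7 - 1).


3


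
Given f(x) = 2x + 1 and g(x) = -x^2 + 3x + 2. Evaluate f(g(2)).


g(2) = 4
f(4) = 9

9


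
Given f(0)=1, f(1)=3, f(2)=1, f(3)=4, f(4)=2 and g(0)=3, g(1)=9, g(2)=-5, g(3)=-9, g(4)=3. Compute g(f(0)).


f(0) = 1
g(1) = 9

9
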